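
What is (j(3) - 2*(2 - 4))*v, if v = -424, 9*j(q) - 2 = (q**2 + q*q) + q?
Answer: -25016/9 ≈ -2779.6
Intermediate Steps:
j(q) = 2/9 + q/9 + 2*q**2/9 (j(q) = 2/9 + ((q**2 + q*q) + q)/9 = 2/9 + ((q**2 + q**2) + q)/9 = 2/9 + (2*q**2 + q)/9 = 2/9 + (q + 2*q**2)/9 = 2/9 + (q/9 + 2*q**2/9) = 2/9 + q/9 + 2*q**2/9)
(j(3) - 2*(2 - 4))*v = ((2/9 + (1/9)*3 + (2/9)*3**2) - 2*(2 - 4))*(-424) = ((2/9 + 1/3 + (2/9)*9) - 2*(-2))*(-424) = ((2/9 + 1/3 + 2) + 4)*(-424) = (23/9 + 4)*(-424) = (59/9)*(-424) = -25016/9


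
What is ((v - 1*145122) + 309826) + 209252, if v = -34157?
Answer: 339799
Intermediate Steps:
((v - 1*145122) + 309826) + 209252 = ((-34157 - 1*145122) + 309826) + 209252 = ((-34157 - 145122) + 309826) + 209252 = (-179279 + 309826) + 209252 = 130547 + 209252 = 339799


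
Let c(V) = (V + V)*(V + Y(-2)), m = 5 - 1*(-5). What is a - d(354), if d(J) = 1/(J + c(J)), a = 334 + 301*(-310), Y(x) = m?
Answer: -23993944417/258066 ≈ -92976.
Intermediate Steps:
m = 10 (m = 5 + 5 = 10)
Y(x) = 10
c(V) = 2*V*(10 + V) (c(V) = (V + V)*(V + 10) = (2*V)*(10 + V) = 2*V*(10 + V))
a = -92976 (a = 334 - 93310 = -92976)
d(J) = 1/(J + 2*J*(10 + J))
a - d(354) = -92976 - 1/(354*(21 + 2*354)) = -92976 - 1/(354*(21 + 708)) = -92976 - 1/(354*729) = -92976 - 1*1/258066 = -92976 - 1/258066 = -23993944417/258066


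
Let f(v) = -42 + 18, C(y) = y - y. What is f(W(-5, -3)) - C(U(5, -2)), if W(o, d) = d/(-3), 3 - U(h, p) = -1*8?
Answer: -24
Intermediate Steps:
U(h, p) = 11 (U(h, p) = 3 - (-1)*8 = 3 - 1*(-8) = 3 + 8 = 11)
W(o, d) = -d/3 (W(o, d) = d*(-⅓) = -d/3)
C(y) = 0
f(v) = -24
f(W(-5, -3)) - C(U(5, -2)) = -24 - 1*0 = -24 + 0 = -24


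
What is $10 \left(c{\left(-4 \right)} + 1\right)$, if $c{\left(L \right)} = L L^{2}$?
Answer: $-630$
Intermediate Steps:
$c{\left(L \right)} = L^{3}$
$10 \left(c{\left(-4 \right)} + 1\right) = 10 \left(\left(-4\right)^{3} + 1\right) = 10 \left(-64 + 1\right) = 10 \left(-63\right) = -630$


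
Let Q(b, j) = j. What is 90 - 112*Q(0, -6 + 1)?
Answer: 650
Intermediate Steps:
90 - 112*Q(0, -6 + 1) = 90 - 112*(-6 + 1) = 90 - 112*(-5) = 90 + 560 = 650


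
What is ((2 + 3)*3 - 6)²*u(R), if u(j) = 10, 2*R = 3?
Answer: 810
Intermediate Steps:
R = 3/2 (R = (½)*3 = 3/2 ≈ 1.5000)
((2 + 3)*3 - 6)²*u(R) = ((2 + 3)*3 - 6)²*10 = (5*3 - 6)²*10 = (15 - 6)²*10 = 9²*10 = 81*10 = 810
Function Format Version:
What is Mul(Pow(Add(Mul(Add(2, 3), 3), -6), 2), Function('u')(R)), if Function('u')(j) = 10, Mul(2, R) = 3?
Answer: 810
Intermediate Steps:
R = Rational(3, 2) (R = Mul(Rational(1, 2), 3) = Rational(3, 2) ≈ 1.5000)
Mul(Pow(Add(Mul(Add(2, 3), 3), -6), 2), Function('u')(R)) = Mul(Pow(Add(Mul(Add(2, 3), 3), -6), 2), 10) = Mul(Pow(Add(Mul(5, 3), -6), 2), 10) = Mul(Pow(Add(15, -6), 2), 10) = Mul(Pow(9, 2), 10) = Mul(81, 10) = 810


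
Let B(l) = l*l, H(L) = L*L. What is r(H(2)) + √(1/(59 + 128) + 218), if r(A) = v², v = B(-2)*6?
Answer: 576 + √7623429/187 ≈ 590.76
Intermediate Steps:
H(L) = L²
B(l) = l²
v = 24 (v = (-2)²*6 = 4*6 = 24)
r(A) = 576 (r(A) = 24² = 576)
r(H(2)) + √(1/(59 + 128) + 218) = 576 + √(1/(59 + 128) + 218) = 576 + √(1/187 + 218) = 576 + √(40767/187) = 576 + √7623429/187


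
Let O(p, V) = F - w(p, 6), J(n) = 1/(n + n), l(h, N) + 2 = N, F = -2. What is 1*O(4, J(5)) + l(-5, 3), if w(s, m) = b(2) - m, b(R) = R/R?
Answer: 4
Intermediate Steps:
b(R) = 1
w(s, m) = 1 - m
l(h, N) = -2 + N
J(n) = 1/(2*n)
O(p, V) = 3 (O(p, V) = -2 - (1 - 1*6) = -2 - (1 - 6) = -2 - 1*(-5) = -2 + 5 = 3)
1*O(4, J(5)) + l(-5, 3) = 1*3 + (-2 + 3) = 3 + 1 = 4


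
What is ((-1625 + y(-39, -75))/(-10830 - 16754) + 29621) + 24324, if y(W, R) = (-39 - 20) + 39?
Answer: 1488020525/27584 ≈ 53945.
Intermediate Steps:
y(W, R) = -20 (y(W, R) = -59 + 39 = -20)
((-1625 + y(-39, -75))/(-10830 - 16754) + 29621) + 24324 = ((-1625 - 20)/(-10830 - 16754) + 29621) + 24324 = (-1645/(-27584) + 29621) + 24324 = (-1645*(-1/27584) + 29621) + 24324 = (1645/27584 + 29621) + 24324 = 817067309/27584 + 24324 = 1488020525/27584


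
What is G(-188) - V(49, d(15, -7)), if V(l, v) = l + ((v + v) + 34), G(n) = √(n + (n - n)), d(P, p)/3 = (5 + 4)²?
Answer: -569 + 2*I*√47 ≈ -569.0 + 13.711*I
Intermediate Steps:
d(P, p) = 243 (d(P, p) = 3*(5 + 4)² = 3*9² = 3*81 = 243)
G(n) = √n (G(n) = √(n + 0) = √n)
V(l, v) = 34 + l + 2*v (V(l, v) = l + (2*v + 34) = l + (34 + 2*v) = 34 + l + 2*v)
G(-188) - V(49, d(15, -7)) = √(-188) - (34 + 49 + 2*243) = 2*I*√47 - (34 + 49 + 486) = 2*I*√47 - 1*569 = 2*I*√47 - 569 = -569 + 2*I*√47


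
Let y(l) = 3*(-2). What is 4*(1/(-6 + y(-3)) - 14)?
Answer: -169/3 ≈ -56.333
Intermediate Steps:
y(l) = -6
4*(1/(-6 + y(-3)) - 14) = 4*(1/(-6 - 6) - 14) = 4*(1/(-12) - 14) = 4*(-1/12 - 14) = 4*(-169/12) = -169/3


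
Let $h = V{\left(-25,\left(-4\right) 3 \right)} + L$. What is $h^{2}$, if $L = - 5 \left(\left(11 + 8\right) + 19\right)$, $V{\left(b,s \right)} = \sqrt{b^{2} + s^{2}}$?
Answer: $\left(190 - \sqrt{769}\right)^{2} \approx 26331.0$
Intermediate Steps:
$L = -190$ ($L = - 5 \left(19 + 19\right) = \left(-5\right) 38 = -190$)
$h = -190 + \sqrt{769}$ ($h = \sqrt{\left(-25\right)^{2} + \left(\left(-4\right) 3\right)^{2}} - 190 = \sqrt{625 + \left(-12\right)^{2}} - 190 = \sqrt{625 + 144} - 190 = \sqrt{769} - 190 = -190 + \sqrt{769} \approx -162.27$)
$h^{2} = \left(-190 + \sqrt{769}\right)^{2}$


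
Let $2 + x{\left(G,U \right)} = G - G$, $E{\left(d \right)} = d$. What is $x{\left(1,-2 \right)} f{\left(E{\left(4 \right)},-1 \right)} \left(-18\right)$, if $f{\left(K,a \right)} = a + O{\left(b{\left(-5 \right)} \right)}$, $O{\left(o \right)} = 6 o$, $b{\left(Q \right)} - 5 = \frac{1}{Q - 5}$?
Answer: $\frac{5112}{5} \approx 1022.4$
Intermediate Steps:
$b{\left(Q \right)} = 5 + \frac{1}{-5 + Q}$ ($b{\left(Q \right)} = 5 + \frac{1}{Q - 5} = 5 + \frac{1}{-5 + Q}$)
$x{\left(G,U \right)} = -2$ ($x{\left(G,U \right)} = -2 + \left(G - G\right) = -2 + 0 = -2$)
$f{\left(K,a \right)} = \frac{147}{5} + a$ ($f{\left(K,a \right)} = a + 6 \frac{-24 + 5 \left(-5\right)}{-5 - 5} = a + 6 \frac{-24 - 25}{-10} = a + 6 \left(\left(- \frac{1}{10}\right) \left(-49\right)\right) = a + 6 \cdot \frac{49}{10} = a + \frac{147}{5} = \frac{147}{5} + a$)
$x{\left(1,-2 \right)} f{\left(E{\left(4 \right)},-1 \right)} \left(-18\right) = - 2 \left(\frac{147}{5} - 1\right) \left(-18\right) = \left(-2\right) \frac{142}{5} \left(-18\right) = \left(- \frac{284}{5}\right) \left(-18\right) = \frac{5112}{5}$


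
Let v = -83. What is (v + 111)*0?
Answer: 0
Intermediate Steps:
(v + 111)*0 = (-83 + 111)*0 = 28*0 = 0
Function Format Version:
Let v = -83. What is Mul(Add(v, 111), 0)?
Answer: 0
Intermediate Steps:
Mul(Add(v, 111), 0) = Mul(Add(-83, 111), 0) = Mul(28, 0) = 0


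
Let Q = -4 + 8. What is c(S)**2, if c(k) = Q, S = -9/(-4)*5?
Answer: 16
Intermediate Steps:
S = 45/4 (S = -9*(-1/4)*5 = (9/4)*5 = 45/4 ≈ 11.250)
Q = 4
c(k) = 4
c(S)**2 = 4**2 = 16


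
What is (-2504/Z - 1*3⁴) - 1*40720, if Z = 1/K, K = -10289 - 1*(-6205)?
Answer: 10185535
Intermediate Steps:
K = -4084 (K = -10289 + 6205 = -4084)
Z = -1/4084 (Z = 1/(-4084) = -1/4084 ≈ -0.00024486)
(-2504/Z - 1*3⁴) - 1*40720 = (-2504/(-1/4084) - 1*3⁴) - 1*40720 = (-2504*(-4084) - 1*81) - 40720 = (10226336 - 81) - 40720 = 10226255 - 40720 = 10185535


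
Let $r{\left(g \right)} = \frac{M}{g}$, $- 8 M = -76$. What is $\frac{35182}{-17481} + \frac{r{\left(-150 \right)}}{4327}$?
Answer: $- \frac{15223362113}{7564028700} \approx -2.0126$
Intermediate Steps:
$M = \frac{19}{2}$ ($M = \left(- \frac{1}{8}\right) \left(-76\right) = \frac{19}{2} \approx 9.5$)
$r{\left(g \right)} = \frac{19}{2 g}$
$\frac{35182}{-17481} + \frac{r{\left(-150 \right)}}{4327} = \frac{35182}{-17481} + \frac{\frac{19}{2} \frac{1}{-150}}{4327} = 35182 \left(- \frac{1}{17481}\right) + \frac{19}{2} \left(- \frac{1}{150}\right) \frac{1}{4327} = - \frac{35182}{17481} - \frac{19}{1298100} = - \frac{15223362113}{7564028700}$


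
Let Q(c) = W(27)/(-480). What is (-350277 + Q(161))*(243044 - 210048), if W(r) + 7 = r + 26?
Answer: -693464583247/60 ≈ -1.1558e+10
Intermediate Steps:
W(r) = 19 + r (W(r) = -7 + (r + 26) = -7 + (26 + r) = 19 + r)
Q(c) = -23/240 (Q(c) = (19 + 27)/(-480) = 46*(-1/480) = -23/240)
(-350277 + Q(161))*(243044 - 210048) = (-350277 - 23/240)*(243044 - 210048) = -84066503/240*32996 = -693464583247/60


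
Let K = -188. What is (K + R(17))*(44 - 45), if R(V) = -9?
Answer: 197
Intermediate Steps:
(K + R(17))*(44 - 45) = (-188 - 9)*(44 - 45) = -197*(-1) = 197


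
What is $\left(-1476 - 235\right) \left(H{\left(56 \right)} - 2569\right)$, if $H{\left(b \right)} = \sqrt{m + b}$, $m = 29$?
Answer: $4395559 - 1711 \sqrt{85} \approx 4.3798 \cdot 10^{6}$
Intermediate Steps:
$H{\left(b \right)} = \sqrt{29 + b}$
$\left(-1476 - 235\right) \left(H{\left(56 \right)} - 2569\right) = \left(-1476 - 235\right) \left(\sqrt{29 + 56} - 2569\right) = - 1711 \left(\sqrt{85} - 2569\right) = - 1711 \left(-2569 + \sqrt{85}\right) = 4395559 - 1711 \sqrt{85}$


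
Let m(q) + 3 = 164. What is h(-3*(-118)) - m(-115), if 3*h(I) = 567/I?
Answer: -18935/118 ≈ -160.47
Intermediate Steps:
m(q) = 161 (m(q) = -3 + 164 = 161)
h(I) = 189/I (h(I) = (567/I)/3 = 189/I)
h(-3*(-118)) - m(-115) = 189/((-3*(-118))) - 1*161 = 189/354 - 161 = 189*(1/354) - 161 = 63/118 - 161 = -18935/118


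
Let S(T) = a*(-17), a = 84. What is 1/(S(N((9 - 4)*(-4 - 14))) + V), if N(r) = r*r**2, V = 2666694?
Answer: 1/2665266 ≈ 3.7520e-7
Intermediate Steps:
N(r) = r**3
S(T) = -1428 (S(T) = 84*(-17) = -1428)
1/(S(N((9 - 4)*(-4 - 14))) + V) = 1/(-1428 + 2666694) = 1/2665266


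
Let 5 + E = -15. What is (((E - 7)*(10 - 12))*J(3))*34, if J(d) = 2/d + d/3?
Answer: 3060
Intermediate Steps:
J(d) = 2/d + d/3 (J(d) = 2/d + d*(⅓) = 2/d + d/3)
E = -20 (E = -5 - 15 = -20)
(((E - 7)*(10 - 12))*J(3))*34 = (((-20 - 7)*(10 - 12))*(2/3 + (⅓)*3))*34 = ((-27*(-2))*(2*(⅓) + 1))*34 = (54*(⅔ + 1))*34 = (54*(5/3))*34 = 90*34 = 3060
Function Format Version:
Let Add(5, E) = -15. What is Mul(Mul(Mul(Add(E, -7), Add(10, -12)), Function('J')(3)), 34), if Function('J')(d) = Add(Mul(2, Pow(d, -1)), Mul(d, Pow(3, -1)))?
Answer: 3060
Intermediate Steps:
Function('J')(d) = Add(Mul(2, Pow(d, -1)), Mul(Rational(1, 3), d)) (Function('J')(d) = Add(Mul(2, Pow(d, -1)), Mul(d, Rational(1, 3))) = Add(Mul(2, Pow(d, -1)), Mul(Rational(1, 3), d)))
E = -20 (E = Add(-5, -15) = -20)
Mul(Mul(Mul(Add(E, -7), Add(10, -12)), Function('J')(3)), 34) = Mul(Mul(Mul(Add(-20, -7), Add(10, -12)), Add(Mul(2, Pow(3, -1)), Mul(Rational(1, 3), 3))), 34) = Mul(Mul(Mul(-27, -2), Add(Mul(2, Rational(1, 3)), 1)), 34) = Mul(Mul(54, Add(Rational(2, 3), 1)), 34) = Mul(Mul(54, Rational(5, 3)), 34) = Mul(90, 34) = 3060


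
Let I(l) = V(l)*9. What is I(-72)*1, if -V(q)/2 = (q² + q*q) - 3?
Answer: -186570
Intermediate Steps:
V(q) = 6 - 4*q² (V(q) = -2*((q² + q*q) - 3) = -2*((q² + q²) - 3) = -2*(2*q² - 3) = -2*(-3 + 2*q²) = 6 - 4*q²)
I(l) = 54 - 36*l² (I(l) = (6 - 4*l²)*9 = 54 - 36*l²)
I(-72)*1 = (54 - 36*(-72)²)*1 = (54 - 36*5184)*1 = (54 - 186624)*1 = -186570*1 = -186570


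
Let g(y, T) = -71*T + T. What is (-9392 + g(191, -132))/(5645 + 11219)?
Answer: -19/2108 ≈ -0.0090133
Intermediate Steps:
g(y, T) = -70*T
(-9392 + g(191, -132))/(5645 + 11219) = (-9392 - 70*(-132))/(5645 + 11219) = (-9392 + 9240)/16864 = -152*1/16864 = -19/2108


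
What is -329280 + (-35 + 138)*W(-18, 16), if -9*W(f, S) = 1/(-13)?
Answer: -38525657/117 ≈ -3.2928e+5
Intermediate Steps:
W(f, S) = 1/117 (W(f, S) = -1/9/(-13) = -1/9*(-1/13) = 1/117)
-329280 + (-35 + 138)*W(-18, 16) = -329280 + (-35 + 138)*(1/117) = -329280 + 103*(1/117) = -329280 + 103/117 = -38525657/117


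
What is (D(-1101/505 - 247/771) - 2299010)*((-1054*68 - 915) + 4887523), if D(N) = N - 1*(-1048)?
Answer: -4308038644144580576/389355 ≈ -1.1065e+13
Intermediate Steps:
D(N) = 1048 + N (D(N) = N + 1048 = 1048 + N)
(D(-1101/505 - 247/771) - 2299010)*((-1054*68 - 915) + 4887523) = ((1048 + (-1101/505 - 247/771)) - 2299010)*((-1054*68 - 915) + 4887523) = ((1048 + (-1101*1/505 - 247*1/771)) - 2299010)*((-71672 - 915) + 4887523) = ((1048 + (-1101/505 - 247/771)) - 2299010)*(-72587 + 4887523) = ((1048 - 973606/389355) - 2299010)*4814936 = (407070434/389355 - 2299010)*4814936 = -894723968116/389355*4814936 = -4308038644144580576/389355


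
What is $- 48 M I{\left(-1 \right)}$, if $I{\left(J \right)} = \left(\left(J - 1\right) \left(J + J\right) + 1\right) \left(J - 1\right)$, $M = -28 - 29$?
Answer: $-27360$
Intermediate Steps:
$M = -57$
$I{\left(J \right)} = \left(1 + 2 J \left(-1 + J\right)\right) \left(-1 + J\right)$ ($I{\left(J \right)} = \left(\left(J + \left(-4 + 3\right)\right) 2 J + 1\right) \left(-1 + J\right) = \left(\left(J - 1\right) 2 J + 1\right) \left(-1 + J\right) = \left(\left(-1 + J\right) 2 J + 1\right) \left(-1 + J\right) = \left(2 J \left(-1 + J\right) + 1\right) \left(-1 + J\right) = \left(1 + 2 J \left(-1 + J\right)\right) \left(-1 + J\right)$)
$- 48 M I{\left(-1 \right)} = \left(-48\right) \left(-57\right) \left(-1 - 4 \left(-1\right)^{2} + 2 \left(-1\right)^{3} + 3 \left(-1\right)\right) = 2736 \left(-1 - 4 + 2 \left(-1\right) - 3\right) = 2736 \left(-1 - 4 - 2 - 3\right) = 2736 \left(-10\right) = -27360$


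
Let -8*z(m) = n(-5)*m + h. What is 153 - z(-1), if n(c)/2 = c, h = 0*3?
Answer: 617/4 ≈ 154.25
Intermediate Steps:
h = 0
n(c) = 2*c
z(m) = 5*m/4 (z(m) = -((2*(-5))*m + 0)/8 = -(-10*m + 0)/8 = -(-5)*m/4 = 5*m/4)
153 - z(-1) = 153 - 5*(-1)/4 = 153 - 1*(-5/4) = 153 + 5/4 = 617/4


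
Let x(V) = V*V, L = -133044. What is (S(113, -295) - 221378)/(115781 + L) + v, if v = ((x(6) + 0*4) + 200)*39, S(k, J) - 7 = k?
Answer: 159109910/17263 ≈ 9216.8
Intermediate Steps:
x(V) = V²
S(k, J) = 7 + k
v = 9204 (v = ((6² + 0*4) + 200)*39 = ((36 + 0) + 200)*39 = (36 + 200)*39 = 236*39 = 9204)
(S(113, -295) - 221378)/(115781 + L) + v = ((7 + 113) - 221378)/(115781 - 133044) + 9204 = (120 - 221378)/(-17263) + 9204 = -221258*(-1/17263) + 9204 = 221258/17263 + 9204 = 159109910/17263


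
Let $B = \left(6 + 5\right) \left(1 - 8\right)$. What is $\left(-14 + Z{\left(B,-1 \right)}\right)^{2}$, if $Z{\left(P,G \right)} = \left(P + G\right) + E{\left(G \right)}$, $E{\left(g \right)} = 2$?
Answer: $8100$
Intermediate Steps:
$B = -77$ ($B = 11 \left(1 - 8\right) = 11 \left(-7\right) = -77$)
$Z{\left(P,G \right)} = 2 + G + P$ ($Z{\left(P,G \right)} = \left(P + G\right) + 2 = \left(G + P\right) + 2 = 2 + G + P$)
$\left(-14 + Z{\left(B,-1 \right)}\right)^{2} = \left(-14 - 76\right)^{2} = \left(-90\right)^{2} = 8100$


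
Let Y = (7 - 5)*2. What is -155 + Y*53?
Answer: 57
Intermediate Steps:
Y = 4 (Y = 2*2 = 4)
-155 + Y*53 = -155 + 4*53 = -155 + 212 = 57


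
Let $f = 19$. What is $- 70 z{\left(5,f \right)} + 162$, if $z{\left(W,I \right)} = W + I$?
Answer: $-1518$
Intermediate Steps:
$z{\left(W,I \right)} = I + W$
$- 70 z{\left(5,f \right)} + 162 = - 70 \left(19 + 5\right) + 162 = \left(-70\right) 24 + 162 = -1680 + 162 = -1518$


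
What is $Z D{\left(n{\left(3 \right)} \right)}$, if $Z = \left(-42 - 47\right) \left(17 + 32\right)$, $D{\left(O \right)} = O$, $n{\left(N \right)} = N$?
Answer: $-13083$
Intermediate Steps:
$Z = -4361$ ($Z = \left(-89\right) 49 = -4361$)
$Z D{\left(n{\left(3 \right)} \right)} = \left(-4361\right) 3 = -13083$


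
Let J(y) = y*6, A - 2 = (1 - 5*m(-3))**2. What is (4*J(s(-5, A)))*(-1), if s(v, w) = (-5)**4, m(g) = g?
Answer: -15000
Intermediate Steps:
A = 258 (A = 2 + (1 - 5*(-3))**2 = 2 + (1 + 15)**2 = 2 + 16**2 = 2 + 256 = 258)
s(v, w) = 625
J(y) = 6*y
(4*J(s(-5, A)))*(-1) = (4*(6*625))*(-1) = (4*3750)*(-1) = 15000*(-1) = -15000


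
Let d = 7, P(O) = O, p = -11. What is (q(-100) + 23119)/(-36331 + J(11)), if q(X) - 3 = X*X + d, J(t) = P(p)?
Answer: -1227/1346 ≈ -0.91159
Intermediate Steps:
J(t) = -11
q(X) = 10 + X² (q(X) = 3 + (X*X + 7) = 3 + (X² + 7) = 3 + (7 + X²) = 10 + X²)
(q(-100) + 23119)/(-36331 + J(11)) = ((10 + (-100)²) + 23119)/(-36331 - 11) = ((10 + 10000) + 23119)/(-36342) = (10010 + 23119)*(-1/36342) = 33129*(-1/36342) = -1227/1346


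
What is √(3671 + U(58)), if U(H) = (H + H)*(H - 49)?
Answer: √4715 ≈ 68.666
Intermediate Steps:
U(H) = 2*H*(-49 + H) (U(H) = (2*H)*(-49 + H) = 2*H*(-49 + H))
√(3671 + U(58)) = √(3671 + 2*58*(-49 + 58)) = √(3671 + 2*58*9) = √(3671 + 1044) = √4715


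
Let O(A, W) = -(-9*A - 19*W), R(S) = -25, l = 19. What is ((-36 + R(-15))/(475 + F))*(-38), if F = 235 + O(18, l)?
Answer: 2318/1233 ≈ 1.8800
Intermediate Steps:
O(A, W) = 9*A + 19*W (O(A, W) = -(-19*W - 9*A) = 9*A + 19*W)
F = 758 (F = 235 + (9*18 + 19*19) = 235 + (162 + 361) = 235 + 523 = 758)
((-36 + R(-15))/(475 + F))*(-38) = ((-36 - 25)/(475 + 758))*(-38) = -61/1233*(-38) = 2318/1233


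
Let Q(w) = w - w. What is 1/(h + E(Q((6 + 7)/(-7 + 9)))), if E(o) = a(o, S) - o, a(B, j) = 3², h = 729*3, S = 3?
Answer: 1/2196 ≈ 0.00045537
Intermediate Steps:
h = 2187
a(B, j) = 9
Q(w) = 0
E(o) = 9 - o
1/(h + E(Q((6 + 7)/(-7 + 9)))) = 1/(2187 + (9 - 1*0)) = 1/(2187 + (9 + 0)) = 1/(2187 + 9) = 1/2196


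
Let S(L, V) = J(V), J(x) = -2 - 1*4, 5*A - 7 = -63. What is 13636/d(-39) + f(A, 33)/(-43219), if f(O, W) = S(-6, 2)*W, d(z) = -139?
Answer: -53573342/546131 ≈ -98.096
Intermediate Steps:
A = -56/5 (A = 7/5 + (1/5)*(-63) = 7/5 - 63/5 = -56/5 ≈ -11.200)
J(x) = -6 (J(x) = -2 - 4 = -6)
S(L, V) = -6
f(O, W) = -6*W
13636/d(-39) + f(A, 33)/(-43219) = 13636/(-139) - 6*33/(-43219) = 13636*(-1/139) - 198*(-1/43219) = -13636/139 + 18/3929 = -53573342/546131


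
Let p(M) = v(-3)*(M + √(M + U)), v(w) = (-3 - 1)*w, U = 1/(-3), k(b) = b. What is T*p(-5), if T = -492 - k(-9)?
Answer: 28980 - 7728*I*√3 ≈ 28980.0 - 13385.0*I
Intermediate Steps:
U = -⅓ ≈ -0.33333
v(w) = -4*w
p(M) = 12*M + 12*√(-⅓ + M) (p(M) = (-4*(-3))*(M + √(M - ⅓)) = 12*(M + √(-⅓ + M)) = 12*M + 12*√(-⅓ + M))
T = -483 (T = -492 - 1*(-9) = -492 + 9 = -483)
T*p(-5) = -483*(4*√(-3 + 9*(-5)) + 12*(-5)) = -483*(4*√(-3 - 45) - 60) = -483*(4*√(-48) - 60) = -483*(4*(4*I*√3) - 60) = -483*(16*I*√3 - 60) = -483*(-60 + 16*I*√3) = 28980 - 7728*I*√3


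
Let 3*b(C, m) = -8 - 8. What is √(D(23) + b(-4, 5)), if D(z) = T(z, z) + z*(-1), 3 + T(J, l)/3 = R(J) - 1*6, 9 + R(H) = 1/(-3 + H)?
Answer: I*√73965/30 ≈ 9.0655*I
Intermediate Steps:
R(H) = -9 + 1/(-3 + H)
T(J, l) = -27 + 3*(28 - 9*J)/(-3 + J) (T(J, l) = -9 + 3*((28 - 9*J)/(-3 + J) - 1*6) = -9 + 3*((28 - 9*J)/(-3 + J) - 6) = -9 + 3*(-6 + (28 - 9*J)/(-3 + J)) = -9 + (-18 + 3*(28 - 9*J)/(-3 + J)) = -27 + 3*(28 - 9*J)/(-3 + J))
b(C, m) = -16/3 (b(C, m) = (-8 - 8)/3 = (⅓)*(-16) = -16/3)
D(z) = -z + 3*(55 - 18*z)/(-3 + z) (D(z) = 3*(55 - 18*z)/(-3 + z) + z*(-1) = 3*(55 - 18*z)/(-3 + z) - z = -z + 3*(55 - 18*z)/(-3 + z))
√(D(23) + b(-4, 5)) = √((165 - 1*23² - 51*23)/(-3 + 23) - 16/3) = √((165 - 1*529 - 1173)/20 - 16/3) = √((165 - 529 - 1173)/20 - 16/3) = √((1/20)*(-1537) - 16/3) = √(-1537/20 - 16/3) = √(-4931/60) = I*√73965/30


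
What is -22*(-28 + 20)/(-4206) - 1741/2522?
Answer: -3883259/5303766 ≈ -0.73217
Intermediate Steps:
-22*(-28 + 20)/(-4206) - 1741/2522 = -22*(-8)*(-1/4206) - 1741*1/2522 = 176*(-1/4206) - 1741/2522 = -88/2103 - 1741/2522 = -3883259/5303766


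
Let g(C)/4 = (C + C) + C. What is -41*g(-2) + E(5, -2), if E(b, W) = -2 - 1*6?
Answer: 976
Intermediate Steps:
E(b, W) = -8 (E(b, W) = -2 - 6 = -8)
g(C) = 12*C (g(C) = 4*((C + C) + C) = 4*(2*C + C) = 4*(3*C) = 12*C)
-41*g(-2) + E(5, -2) = -492*(-2) - 8 = -41*(-24) - 8 = 984 - 8 = 976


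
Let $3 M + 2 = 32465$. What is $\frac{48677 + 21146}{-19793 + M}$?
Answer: $- \frac{69823}{8972} \approx -7.7823$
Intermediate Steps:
$M = 10821$ ($M = - \frac{2}{3} + \frac{1}{3} \cdot 32465 = - \frac{2}{3} + \frac{32465}{3} = 10821$)
$\frac{48677 + 21146}{-19793 + M} = \frac{48677 + 21146}{-19793 + 10821} = \frac{69823}{-8972} = 69823 \left(- \frac{1}{8972}\right) = - \frac{69823}{8972}$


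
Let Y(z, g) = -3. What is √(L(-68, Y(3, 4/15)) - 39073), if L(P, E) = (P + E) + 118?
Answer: I*√39026 ≈ 197.55*I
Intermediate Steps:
L(P, E) = 118 + E + P (L(P, E) = (E + P) + 118 = 118 + E + P)
√(L(-68, Y(3, 4/15)) - 39073) = √((118 - 3 - 68) - 39073) = √(47 - 39073) = √(-39026) = I*√39026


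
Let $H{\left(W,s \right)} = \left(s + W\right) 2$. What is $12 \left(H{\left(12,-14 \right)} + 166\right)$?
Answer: $1944$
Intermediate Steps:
$H{\left(W,s \right)} = 2 W + 2 s$ ($H{\left(W,s \right)} = \left(W + s\right) 2 = 2 W + 2 s$)
$12 \left(H{\left(12,-14 \right)} + 166\right) = 12 \left(\left(2 \cdot 12 + 2 \left(-14\right)\right) + 166\right) = 12 \left(\left(24 - 28\right) + 166\right) = 12 \left(-4 + 166\right) = 12 \cdot 162 = 1944$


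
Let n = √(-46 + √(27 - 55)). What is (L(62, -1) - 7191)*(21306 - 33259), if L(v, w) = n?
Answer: 85954023 - 11953*√(-46 + 2*I*√7) ≈ 8.5949e+7 - 81203.0*I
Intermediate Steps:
n = √(-46 + 2*I*√7) (n = √(-46 + √(-28)) = √(-46 + 2*I*√7) ≈ 0.38945 + 6.7935*I)
L(v, w) = √(-46 + 2*I*√7)
(L(62, -1) - 7191)*(21306 - 33259) = (√(-46 + 2*I*√7) - 7191)*(21306 - 33259) = (-7191 + √(-46 + 2*I*√7))*(-11953) = 85954023 - 11953*√(-46 + 2*I*√7)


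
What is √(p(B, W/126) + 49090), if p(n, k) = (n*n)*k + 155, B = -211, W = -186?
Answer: I*√7266126/21 ≈ 128.36*I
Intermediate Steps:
p(n, k) = 155 + k*n² (p(n, k) = n²*k + 155 = k*n² + 155 = 155 + k*n²)
√(p(B, W/126) + 49090) = √((155 - 186/126*(-211)²) + 49090) = √((155 - 186*1/126*44521) + 49090) = √((155 - 31/21*44521) + 49090) = √((155 - 1380151/21) + 49090) = √(-1376896/21 + 49090) = √(-346006/21) = I*√7266126/21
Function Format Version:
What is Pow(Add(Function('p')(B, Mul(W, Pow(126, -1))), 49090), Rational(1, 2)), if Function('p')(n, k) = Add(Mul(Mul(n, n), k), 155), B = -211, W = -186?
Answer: Mul(Rational(1, 21), I, Pow(7266126, Rational(1, 2))) ≈ Mul(128.36, I)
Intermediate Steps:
Function('p')(n, k) = Add(155, Mul(k, Pow(n, 2))) (Function('p')(n, k) = Add(Mul(Pow(n, 2), k), 155) = Add(Mul(k, Pow(n, 2)), 155) = Add(155, Mul(k, Pow(n, 2))))
Pow(Add(Function('p')(B, Mul(W, Pow(126, -1))), 49090), Rational(1, 2)) = Pow(Add(Add(155, Mul(Mul(-186, Pow(126, -1)), Pow(-211, 2))), 49090), Rational(1, 2)) = Pow(Add(Add(155, Mul(Mul(-186, Rational(1, 126)), 44521)), 49090), Rational(1, 2)) = Pow(Add(Add(155, Mul(Rational(-31, 21), 44521)), 49090), Rational(1, 2)) = Pow(Add(Add(155, Rational(-1380151, 21)), 49090), Rational(1, 2)) = Pow(Add(Rational(-1376896, 21), 49090), Rational(1, 2)) = Pow(Rational(-346006, 21), Rational(1, 2)) = Mul(Rational(1, 21), I, Pow(7266126, Rational(1, 2)))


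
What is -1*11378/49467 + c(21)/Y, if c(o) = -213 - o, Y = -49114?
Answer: -21047839/93443163 ≈ -0.22525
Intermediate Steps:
-1*11378/49467 + c(21)/Y = -1*11378/49467 + (-213 - 1*21)/(-49114) = -11378*1/49467 + (-213 - 21)*(-1/49114) = -11378/49467 - 234*(-1/49114) = -11378/49467 + 9/1889 = -21047839/93443163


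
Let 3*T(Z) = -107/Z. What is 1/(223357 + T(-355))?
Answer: 1065/237875312 ≈ 4.4771e-6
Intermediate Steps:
T(Z) = -107/(3*Z) (T(Z) = (-107/Z)/3 = -107/(3*Z))
1/(223357 + T(-355)) = 1/(223357 - 107/3/(-355)) = 1/(223357 - 107/3*(-1/355)) = 1/(223357 + 107/1065) = 1/(237875312/1065) = 1065/237875312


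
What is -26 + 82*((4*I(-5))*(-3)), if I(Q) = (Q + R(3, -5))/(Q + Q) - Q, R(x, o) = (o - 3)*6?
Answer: -50806/5 ≈ -10161.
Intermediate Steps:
R(x, o) = -18 + 6*o (R(x, o) = (-3 + o)*6 = -18 + 6*o)
I(Q) = -Q + (-48 + Q)/(2*Q) (I(Q) = (Q + (-18 + 6*(-5)))/(Q + Q) - Q = (Q + (-18 - 30))/((2*Q)) - Q = (Q - 48)*(1/(2*Q)) - Q = (-48 + Q)*(1/(2*Q)) - Q = (-48 + Q)/(2*Q) - Q = -Q + (-48 + Q)/(2*Q))
-26 + 82*((4*I(-5))*(-3)) = -26 + 82*((4*(½ - 1*(-5) - 24/(-5)))*(-3)) = -26 + 82*((4*(½ + 5 - 24*(-⅕)))*(-3)) = -26 + 82*((4*(½ + 5 + 24/5))*(-3)) = -26 + 82*((4*(103/10))*(-3)) = -26 + 82*((206/5)*(-3)) = -26 + 82*(-618/5) = -26 - 50676/5 = -50806/5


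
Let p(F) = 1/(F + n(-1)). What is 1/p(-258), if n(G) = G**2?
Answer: -257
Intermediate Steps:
p(F) = 1/(1 + F) (p(F) = 1/(F + (-1)**2) = 1/(F + 1) = 1/(1 + F))
1/p(-258) = 1/(1/(1 - 258)) = 1/(1/(-257)) = 1/(-1/257) = -257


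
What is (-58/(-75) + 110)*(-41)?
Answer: -340628/75 ≈ -4541.7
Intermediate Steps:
(-58/(-75) + 110)*(-41) = (-58*(-1/75) + 110)*(-41) = (58/75 + 110)*(-41) = (8308/75)*(-41) = -340628/75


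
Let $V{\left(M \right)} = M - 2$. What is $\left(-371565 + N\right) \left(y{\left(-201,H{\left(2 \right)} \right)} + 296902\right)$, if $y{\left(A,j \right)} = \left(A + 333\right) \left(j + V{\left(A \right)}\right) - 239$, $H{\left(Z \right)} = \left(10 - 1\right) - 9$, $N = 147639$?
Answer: $-60430237842$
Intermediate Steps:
$V{\left(M \right)} = -2 + M$
$H{\left(Z \right)} = 0$ ($H{\left(Z \right)} = 9 - 9 = 0$)
$y{\left(A,j \right)} = -239 + \left(333 + A\right) \left(-2 + A + j\right)$ ($y{\left(A,j \right)} = \left(A + 333\right) \left(j + \left(-2 + A\right)\right) - 239 = \left(333 + A\right) \left(-2 + A + j\right) - 239 = -239 + \left(333 + A\right) \left(-2 + A + j\right)$)
$\left(-371565 + N\right) \left(y{\left(-201,H{\left(2 \right)} \right)} + 296902\right) = \left(-371565 + 147639\right) \left(\left(-905 + \left(-201\right)^{2} + 331 \left(-201\right) + 333 \cdot 0 - 0\right) + 296902\right) = - 223926 \left(\left(-905 + 40401 - 66531 + 0 + 0\right) + 296902\right) = - 223926 \left(-27035 + 296902\right) = \left(-223926\right) 269867 = -60430237842$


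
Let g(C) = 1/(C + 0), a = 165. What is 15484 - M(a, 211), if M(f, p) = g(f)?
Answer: 2554859/165 ≈ 15484.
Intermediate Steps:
g(C) = 1/C
M(f, p) = 1/f
15484 - M(a, 211) = 15484 - 1/165 = 2554859/165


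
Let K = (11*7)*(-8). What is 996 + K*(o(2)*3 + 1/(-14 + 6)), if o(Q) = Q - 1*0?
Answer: -2623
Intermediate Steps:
o(Q) = Q (o(Q) = Q + 0 = Q)
K = -616 (K = 77*(-8) = -616)
996 + K*(o(2)*3 + 1/(-14 + 6)) = 996 - 616*(2*3 + 1/(-14 + 6)) = 996 - 616*(6 + 1/(-8)) = 996 - 616*(6 - ⅛) = 996 - 616*47/8 = 996 - 3619 = -2623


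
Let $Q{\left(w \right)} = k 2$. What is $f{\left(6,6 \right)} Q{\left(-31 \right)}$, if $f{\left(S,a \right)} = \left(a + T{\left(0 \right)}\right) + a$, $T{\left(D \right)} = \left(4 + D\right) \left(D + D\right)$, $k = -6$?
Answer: $-144$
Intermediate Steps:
$T{\left(D \right)} = 2 D \left(4 + D\right)$ ($T{\left(D \right)} = \left(4 + D\right) 2 D = 2 D \left(4 + D\right)$)
$f{\left(S,a \right)} = 2 a$ ($f{\left(S,a \right)} = \left(a + 2 \cdot 0 \left(4 + 0\right)\right) + a = \left(a + 2 \cdot 0 \cdot 4\right) + a = \left(a + 0\right) + a = a + a = 2 a$)
$Q{\left(w \right)} = -12$ ($Q{\left(w \right)} = \left(-6\right) 2 = -12$)
$f{\left(6,6 \right)} Q{\left(-31 \right)} = 2 \cdot 6 \left(-12\right) = 12 \left(-12\right) = -144$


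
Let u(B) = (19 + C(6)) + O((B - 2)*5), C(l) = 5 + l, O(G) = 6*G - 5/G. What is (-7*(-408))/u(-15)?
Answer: -48552/8159 ≈ -5.9507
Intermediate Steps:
O(G) = -5/G + 6*G
u(B) = -30 - 5/(-10 + 5*B) + 30*B (u(B) = (19 + (5 + 6)) + (-5*1/(5*(B - 2)) + 6*((B - 2)*5)) = (19 + 11) + (-5*1/(5*(-2 + B)) + 6*((-2 + B)*5)) = 30 + (-5/(-10 + 5*B) + 6*(-10 + 5*B)) = 30 + (-5/(-10 + 5*B) + (-60 + 30*B)) = 30 + (-60 - 5/(-10 + 5*B) + 30*B) = -30 - 5/(-10 + 5*B) + 30*B)
(-7*(-408))/u(-15) = (-7*(-408))/(((-1 + 30*(-1 - 15)*(-2 - 15))/(-2 - 15))) = 2856/(((-1 + 30*(-16)*(-17))/(-17))) = 2856/((-(-1 + 8160)/17)) = 2856/((-1/17*8159)) = 2856/(-8159/17) = 2856*(-17/8159) = -48552/8159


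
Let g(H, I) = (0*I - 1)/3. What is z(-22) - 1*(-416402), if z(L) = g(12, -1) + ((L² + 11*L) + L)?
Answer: 1249865/3 ≈ 4.1662e+5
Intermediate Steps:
g(H, I) = -⅓ (g(H, I) = (0 - 1)*(⅓) = -1*⅓ = -⅓)
z(L) = -⅓ + L² + 12*L (z(L) = -⅓ + ((L² + 11*L) + L) = -⅓ + (L² + 12*L) = -⅓ + L² + 12*L)
z(-22) - 1*(-416402) = (-⅓ + (-22)² + 12*(-22)) - 1*(-416402) = (-⅓ + 484 - 264) + 416402 = 659/3 + 416402 = 1249865/3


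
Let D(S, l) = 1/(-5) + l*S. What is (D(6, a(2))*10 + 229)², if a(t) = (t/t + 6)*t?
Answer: 1138489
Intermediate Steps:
a(t) = 7*t (a(t) = (1 + 6)*t = 7*t)
D(S, l) = -⅕ + S*l
(D(6, a(2))*10 + 229)² = ((-⅕ + 6*(7*2))*10 + 229)² = ((-⅕ + 6*14)*10 + 229)² = ((-⅕ + 84)*10 + 229)² = ((419/5)*10 + 229)² = (838 + 229)² = 1067² = 1138489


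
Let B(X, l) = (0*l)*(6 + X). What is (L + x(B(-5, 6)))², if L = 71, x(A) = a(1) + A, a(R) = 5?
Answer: 5776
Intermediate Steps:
B(X, l) = 0 (B(X, l) = 0*(6 + X) = 0)
x(A) = 5 + A
(L + x(B(-5, 6)))² = (71 + (5 + 0))² = (71 + 5)² = 76² = 5776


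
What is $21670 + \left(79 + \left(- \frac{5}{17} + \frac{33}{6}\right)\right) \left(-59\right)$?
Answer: $\frac{567863}{34} \approx 16702.0$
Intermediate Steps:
$21670 + \left(79 + \left(- \frac{5}{17} + \frac{33}{6}\right)\right) \left(-59\right) = 21670 + \left(79 + \left(\left(-5\right) \frac{1}{17} + 33 \cdot \frac{1}{6}\right)\right) \left(-59\right) = 21670 + \left(79 + \left(- \frac{5}{17} + \frac{11}{2}\right)\right) \left(-59\right) = 21670 + \left(79 + \frac{177}{34}\right) \left(-59\right) = 21670 + \frac{2863}{34} \left(-59\right) = 21670 - \frac{168917}{34} = \frac{567863}{34}$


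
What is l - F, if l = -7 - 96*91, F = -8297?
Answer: -446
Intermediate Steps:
l = -8743 (l = -7 - 8736 = -8743)
l - F = -8743 - 1*(-8297) = -8743 + 8297 = -446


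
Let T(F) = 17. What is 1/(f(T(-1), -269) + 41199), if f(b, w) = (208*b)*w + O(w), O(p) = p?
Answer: -1/910254 ≈ -1.0986e-6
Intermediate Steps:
f(b, w) = w + 208*b*w (f(b, w) = (208*b)*w + w = 208*b*w + w = w + 208*b*w)
1/(f(T(-1), -269) + 41199) = 1/(-269*(1 + 208*17) + 41199) = 1/(-269*(1 + 3536) + 41199) = 1/(-269*3537 + 41199) = 1/(-951453 + 41199) = 1/(-910254) = -1/910254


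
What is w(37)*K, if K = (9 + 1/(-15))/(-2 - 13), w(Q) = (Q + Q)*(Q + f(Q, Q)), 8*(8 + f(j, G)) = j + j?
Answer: -42143/25 ≈ -1685.7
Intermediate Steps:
f(j, G) = -8 + j/4 (f(j, G) = -8 + (j + j)/8 = -8 + (2*j)/8 = -8 + j/4)
w(Q) = 2*Q*(-8 + 5*Q/4) (w(Q) = (Q + Q)*(Q + (-8 + Q/4)) = (2*Q)*(-8 + 5*Q/4) = 2*Q*(-8 + 5*Q/4))
K = -134/225 (K = (9 - 1/15)/(-15) = (134/15)*(-1/15) = -134/225 ≈ -0.59556)
w(37)*K = ((1/2)*37*(-32 + 5*37))*(-134/225) = ((1/2)*37*(-32 + 185))*(-134/225) = ((1/2)*37*153)*(-134/225) = (5661/2)*(-134/225) = -42143/25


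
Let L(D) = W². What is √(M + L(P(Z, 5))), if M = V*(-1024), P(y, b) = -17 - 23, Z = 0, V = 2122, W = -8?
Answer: 8*I*√33951 ≈ 1474.1*I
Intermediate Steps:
P(y, b) = -40
L(D) = 64 (L(D) = (-8)² = 64)
M = -2172928 (M = 2122*(-1024) = -2172928)
√(M + L(P(Z, 5))) = √(-2172928 + 64) = √(-2172864) = 8*I*√33951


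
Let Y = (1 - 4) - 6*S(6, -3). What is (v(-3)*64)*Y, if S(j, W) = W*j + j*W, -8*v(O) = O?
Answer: 5112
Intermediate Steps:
v(O) = -O/8
S(j, W) = 2*W*j (S(j, W) = W*j + W*j = 2*W*j)
Y = 213 (Y = (1 - 4) - 12*(-3)*6 = -3 - 6*(-36) = -3 + 216 = 213)
(v(-3)*64)*Y = (-⅛*(-3)*64)*213 = ((3/8)*64)*213 = 24*213 = 5112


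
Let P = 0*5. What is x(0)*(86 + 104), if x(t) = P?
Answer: 0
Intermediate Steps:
P = 0
x(t) = 0
x(0)*(86 + 104) = 0*(86 + 104) = 0*190 = 0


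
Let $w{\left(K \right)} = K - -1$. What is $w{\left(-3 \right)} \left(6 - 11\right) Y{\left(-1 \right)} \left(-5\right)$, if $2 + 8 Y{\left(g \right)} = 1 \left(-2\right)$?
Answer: $25$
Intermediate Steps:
$Y{\left(g \right)} = - \frac{1}{2}$ ($Y{\left(g \right)} = - \frac{1}{4} + \frac{1 \left(-2\right)}{8} = - \frac{1}{4} + \frac{1}{8} \left(-2\right) = - \frac{1}{4} - \frac{1}{4} = - \frac{1}{2}$)
$w{\left(K \right)} = 1 + K$ ($w{\left(K \right)} = K + 1 = 1 + K$)
$w{\left(-3 \right)} \left(6 - 11\right) Y{\left(-1 \right)} \left(-5\right) = \left(1 - 3\right) \left(6 - 11\right) \left(\left(- \frac{1}{2}\right) \left(-5\right)\right) = \left(-2\right) \left(-5\right) \frac{5}{2} = 10 \cdot \frac{5}{2} = 25$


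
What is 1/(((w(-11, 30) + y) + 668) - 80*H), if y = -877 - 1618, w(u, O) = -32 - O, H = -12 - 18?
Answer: 1/511 ≈ 0.0019569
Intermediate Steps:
H = -30
y = -2495
1/(((w(-11, 30) + y) + 668) - 80*H) = 1/((((-32 - 1*30) - 2495) + 668) - 80*(-30)) = 1/((((-32 - 30) - 2495) + 668) + 2400) = 1/(((-62 - 2495) + 668) + 2400) = 1/((-2557 + 668) + 2400) = 1/(-1889 + 2400) = 1/511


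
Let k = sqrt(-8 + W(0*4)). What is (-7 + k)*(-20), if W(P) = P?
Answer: 140 - 40*I*sqrt(2) ≈ 140.0 - 56.569*I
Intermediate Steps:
k = 2*I*sqrt(2) (k = sqrt(-8 + 0*4) = sqrt(-8 + 0) = sqrt(-8) = 2*I*sqrt(2) ≈ 2.8284*I)
(-7 + k)*(-20) = (-7 + 2*I*sqrt(2))*(-20) = 140 - 40*I*sqrt(2)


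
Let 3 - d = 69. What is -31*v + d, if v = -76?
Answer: 2290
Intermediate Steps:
d = -66 (d = 3 - 1*69 = 3 - 69 = -66)
-31*v + d = -31*(-76) - 66 = 2356 - 66 = 2290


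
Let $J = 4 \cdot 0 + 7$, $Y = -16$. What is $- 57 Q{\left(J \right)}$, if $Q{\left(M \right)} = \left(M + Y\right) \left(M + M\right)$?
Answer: $7182$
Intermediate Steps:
$J = 7$ ($J = 0 + 7 = 7$)
$Q{\left(M \right)} = 2 M \left(-16 + M\right)$ ($Q{\left(M \right)} = \left(M - 16\right) \left(M + M\right) = \left(-16 + M\right) 2 M = 2 M \left(-16 + M\right)$)
$- 57 Q{\left(J \right)} = - 57 \cdot 2 \cdot 7 \left(-16 + 7\right) = - 57 \cdot 2 \cdot 7 \left(-9\right) = \left(-57\right) \left(-126\right) = 7182$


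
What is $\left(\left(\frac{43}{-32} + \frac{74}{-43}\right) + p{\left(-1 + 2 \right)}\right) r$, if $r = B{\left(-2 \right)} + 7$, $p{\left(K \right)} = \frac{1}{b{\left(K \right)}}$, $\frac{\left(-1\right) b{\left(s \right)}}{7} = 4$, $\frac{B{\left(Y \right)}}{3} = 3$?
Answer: $- \frac{29863}{602} \approx -49.606$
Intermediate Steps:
$B{\left(Y \right)} = 9$ ($B{\left(Y \right)} = 3 \cdot 3 = 9$)
$b{\left(s \right)} = -28$ ($b{\left(s \right)} = \left(-7\right) 4 = -28$)
$p{\left(K \right)} = - \frac{1}{28}$ ($p{\left(K \right)} = \frac{1}{-28} = - \frac{1}{28}$)
$r = 16$ ($r = 9 + 7 = 16$)
$\left(\left(\frac{43}{-32} + \frac{74}{-43}\right) + p{\left(-1 + 2 \right)}\right) r = \left(\left(\frac{43}{-32} + \frac{74}{-43}\right) - \frac{1}{28}\right) 16 = \left(\left(43 \left(- \frac{1}{32}\right) + 74 \left(- \frac{1}{43}\right)\right) - \frac{1}{28}\right) 16 = \left(\left(- \frac{43}{32} - \frac{74}{43}\right) - \frac{1}{28}\right) 16 = \left(- \frac{4217}{1376} - \frac{1}{28}\right) 16 = \left(- \frac{29863}{9632}\right) 16 = - \frac{29863}{602}$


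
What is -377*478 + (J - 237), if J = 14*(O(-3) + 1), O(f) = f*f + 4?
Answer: -180247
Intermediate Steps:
O(f) = 4 + f² (O(f) = f² + 4 = 4 + f²)
J = 196 (J = 14*((4 + (-3)²) + 1) = 14*((4 + 9) + 1) = 14*(13 + 1) = 14*14 = 196)
-377*478 + (J - 237) = -377*478 + (196 - 237) = -180206 - 41 = -180247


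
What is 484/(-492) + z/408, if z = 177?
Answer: -9199/16728 ≈ -0.54992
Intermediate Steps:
484/(-492) + z/408 = 484/(-492) + 177/408 = 484*(-1/492) + 177*(1/408) = -121/123 + 59/136 = -9199/16728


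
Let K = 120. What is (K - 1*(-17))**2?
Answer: 18769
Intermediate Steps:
(K - 1*(-17))**2 = (120 - 1*(-17))**2 = (120 + 17)**2 = 137**2 = 18769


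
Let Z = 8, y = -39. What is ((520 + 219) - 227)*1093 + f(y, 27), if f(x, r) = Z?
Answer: 559624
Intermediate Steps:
f(x, r) = 8
((520 + 219) - 227)*1093 + f(y, 27) = ((520 + 219) - 227)*1093 + 8 = (739 - 227)*1093 + 8 = 512*1093 + 8 = 559616 + 8 = 559624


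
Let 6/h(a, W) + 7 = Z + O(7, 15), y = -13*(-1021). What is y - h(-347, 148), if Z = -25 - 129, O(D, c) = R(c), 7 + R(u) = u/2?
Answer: 1420215/107 ≈ 13273.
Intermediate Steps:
R(u) = -7 + u/2
O(D, c) = -7 + c/2
Z = -154
y = 13273
h(a, W) = -4/107 (h(a, W) = 6/(-7 + (-154 + (-7 + (½)*15))) = 6/(-7 + (-154 + (-7 + 15/2))) = 6/(-7 + (-154 + ½)) = 6/(-7 - 307/2) = 6/(-321/2) = 6*(-2/321) = -4/107)
y - h(-347, 148) = 13273 - 1*(-4/107) = 13273 + 4/107 = 1420215/107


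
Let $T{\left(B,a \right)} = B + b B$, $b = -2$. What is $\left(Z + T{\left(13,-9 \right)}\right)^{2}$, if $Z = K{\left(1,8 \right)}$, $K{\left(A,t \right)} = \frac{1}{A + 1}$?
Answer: $\frac{625}{4} \approx 156.25$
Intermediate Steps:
$K{\left(A,t \right)} = \frac{1}{1 + A}$
$T{\left(B,a \right)} = - B$ ($T{\left(B,a \right)} = B - 2 B = - B$)
$Z = \frac{1}{2}$ ($Z = \frac{1}{1 + 1} = \frac{1}{2} \approx 0.5$)
$\left(Z + T{\left(13,-9 \right)}\right)^{2} = \left(\frac{1}{2} - 13\right)^{2} = \left(- \frac{25}{2}\right)^{2} = \frac{625}{4}$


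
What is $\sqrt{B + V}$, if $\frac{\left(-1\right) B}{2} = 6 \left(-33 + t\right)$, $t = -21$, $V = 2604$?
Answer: $2 \sqrt{813} \approx 57.026$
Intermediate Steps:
$B = 648$ ($B = - 2 \cdot 6 \left(-33 - 21\right) = - 2 \cdot 6 \left(-54\right) = \left(-2\right) \left(-324\right) = 648$)
$\sqrt{B + V} = \sqrt{648 + 2604} = \sqrt{3252} = 2 \sqrt{813}$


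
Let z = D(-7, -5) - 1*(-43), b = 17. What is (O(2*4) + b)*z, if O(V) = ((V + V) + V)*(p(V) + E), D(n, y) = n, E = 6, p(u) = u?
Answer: 12708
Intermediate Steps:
z = 36 (z = -7 - 1*(-43) = -7 + 43 = 36)
O(V) = 3*V*(6 + V) (O(V) = ((V + V) + V)*(V + 6) = (2*V + V)*(6 + V) = (3*V)*(6 + V) = 3*V*(6 + V))
(O(2*4) + b)*z = (3*(2*4)*(6 + 2*4) + 17)*36 = (3*8*(6 + 8) + 17)*36 = (3*8*14 + 17)*36 = (336 + 17)*36 = 353*36 = 12708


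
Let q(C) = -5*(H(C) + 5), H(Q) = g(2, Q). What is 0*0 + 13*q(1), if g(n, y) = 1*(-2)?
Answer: -195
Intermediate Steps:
g(n, y) = -2
H(Q) = -2
q(C) = -15 (q(C) = -5*(-2 + 5) = -5*3 = -15)
0*0 + 13*q(1) = 0*0 + 13*(-15) = 0 - 195 = -195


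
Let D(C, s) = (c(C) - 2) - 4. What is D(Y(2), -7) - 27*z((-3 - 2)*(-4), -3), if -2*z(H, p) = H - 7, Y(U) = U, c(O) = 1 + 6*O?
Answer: 365/2 ≈ 182.50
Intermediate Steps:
z(H, p) = 7/2 - H/2 (z(H, p) = -(H - 7)/2 = -(-7 + H)/2 = 7/2 - H/2)
D(C, s) = -5 + 6*C (D(C, s) = ((1 + 6*C) - 2) - 4 = (-1 + 6*C) - 4 = -5 + 6*C)
D(Y(2), -7) - 27*z((-3 - 2)*(-4), -3) = (-5 + 6*2) - 27*(7/2 - (-3 - 2)*(-4)/2) = (-5 + 12) - 27*(7/2 - (-5)*(-4)/2) = 7 - 27*(7/2 - 1/2*20) = 7 - 27*(7/2 - 10) = 7 - 27*(-13/2) = 7 + 351/2 = 365/2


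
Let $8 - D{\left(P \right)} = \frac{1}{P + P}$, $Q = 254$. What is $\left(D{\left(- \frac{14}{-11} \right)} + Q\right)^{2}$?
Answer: $\frac{53655625}{784} \approx 68438.0$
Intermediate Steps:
$D{\left(P \right)} = 8 - \frac{1}{2 P}$ ($D{\left(P \right)} = 8 - \frac{1}{P + P} = 8 - \frac{1}{2 P}$)
$\left(D{\left(- \frac{14}{-11} \right)} + Q\right)^{2} = \left(\left(8 - \frac{1}{2 \left(- \frac{14}{-11}\right)}\right) + 254\right)^{2} = \left(\left(8 - \frac{1}{2 \left(\left(-14\right) \left(- \frac{1}{11}\right)\right)}\right) + 254\right)^{2} = \left(\left(8 - \frac{1}{2 \cdot \frac{14}{11}}\right) + 254\right)^{2} = \left(\left(8 - \frac{11}{28}\right) + 254\right)^{2} = \left(\frac{213}{28} + 254\right)^{2} = \left(\frac{7325}{28}\right)^{2} = \frac{53655625}{784}$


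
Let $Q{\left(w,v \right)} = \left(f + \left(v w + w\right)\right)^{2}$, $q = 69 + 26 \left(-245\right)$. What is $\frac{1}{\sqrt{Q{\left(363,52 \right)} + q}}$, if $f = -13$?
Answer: $\frac{\sqrt{14785311}}{73926555} \approx 5.2013 \cdot 10^{-5}$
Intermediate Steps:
$q = -6301$ ($q = 69 - 6370 = -6301$)
$Q{\left(w,v \right)} = \left(-13 + w + v w\right)^{2}$ ($Q{\left(w,v \right)} = \left(-13 + \left(v w + w\right)\right)^{2} = \left(-13 + \left(w + v w\right)\right)^{2} = \left(-13 + w + v w\right)^{2}$)
$\frac{1}{\sqrt{Q{\left(363,52 \right)} + q}} = \frac{1}{\sqrt{\left(-13 + 363 + 52 \cdot 363\right)^{2} - 6301}} = \frac{1}{\sqrt{\left(-13 + 363 + 18876\right)^{2} - 6301}} = \frac{1}{\sqrt{19226^{2} - 6301}} = \frac{1}{\sqrt{369639076 - 6301}} = \frac{1}{\sqrt{369632775}} = \frac{1}{5 \sqrt{14785311}} = \frac{\sqrt{14785311}}{73926555}$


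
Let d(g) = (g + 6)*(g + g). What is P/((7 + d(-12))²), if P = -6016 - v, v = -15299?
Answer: 9283/22801 ≈ 0.40713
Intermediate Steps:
P = 9283 (P = -6016 - 1*(-15299) = -6016 + 15299 = 9283)
d(g) = 2*g*(6 + g) (d(g) = (6 + g)*(2*g) = 2*g*(6 + g))
P/((7 + d(-12))²) = 9283/((7 + 2*(-12)*(6 - 12))²) = 9283/((7 + 2*(-12)*(-6))²) = 9283/((7 + 144)²) = 9283/(151²) = 9283/22801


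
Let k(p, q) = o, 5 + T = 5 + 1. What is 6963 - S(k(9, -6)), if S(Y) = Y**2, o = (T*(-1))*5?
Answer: 6938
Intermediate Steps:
T = 1 (T = -5 + (5 + 1) = -5 + 6 = 1)
o = -5 (o = (1*(-1))*5 = -1*5 = -5)
k(p, q) = -5
6963 - S(k(9, -6)) = 6963 - 1*(-5)**2 = 6963 - 1*25 = 6963 - 25 = 6938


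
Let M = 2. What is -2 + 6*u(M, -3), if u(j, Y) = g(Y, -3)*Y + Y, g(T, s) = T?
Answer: 34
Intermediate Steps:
u(j, Y) = Y + Y² (u(j, Y) = Y*Y + Y = Y² + Y = Y + Y²)
-2 + 6*u(M, -3) = -2 + 6*(-3*(1 - 3)) = -2 + 6*(-3*(-2)) = -2 + 6*6 = -2 + 36 = 34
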